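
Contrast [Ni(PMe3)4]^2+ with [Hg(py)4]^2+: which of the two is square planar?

For [Ni(PMe3)4]^2+: Summing ligand charges against the +2 overall charge gives an oxidation state of +2 for nickel. Ni sits in group 10, so the d-electron count is 10 − 2 = 8. Trimethylphosphine is a strong-field ligand (high in the spectrochemical series). A 3d d⁸ ion with strong-field ligands gains enough CFSE to favour square planar over tetrahedral. → square planar.
For [Hg(py)4]^2+: Ligand charges: pyridine is neutral. With an overall charge of +2 the mercury centre must be in the +2 oxidation state. Hg sits in group 12, so the d-electron count is 12 − 2 = 10. A d¹⁰ ion has no crystal-field stabilisation preference between square planar and tetrahedral, so four ligands adopt the sterically favoured tetrahedral geometry. → tetrahedral.

[Ni(PMe3)4]^2+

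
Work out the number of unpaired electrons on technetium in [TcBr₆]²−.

Each bromide is −1; balancing the −2 overall charge requires Tc(IV).
Group 7 minus oxidation state 4 gives a d³ configuration.
In an octahedral field the d³ configuration is t₂g³e_g⁰ (only one arrangement possible), giving 3 unpaired electrons.

3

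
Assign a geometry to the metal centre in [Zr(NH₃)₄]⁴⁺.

Ligand charges: ammonia is neutral. With an overall charge of +4 the zirconium centre must be in the +4 oxidation state.
Zr sits in group 4, so the d-electron count is 4 − 4 = 0.
With 4 monodentate ligands the coordination number is 4.
A d⁰ ion has no crystal-field stabilisation preference between square planar and tetrahedral, so four ligands adopt the sterically favoured tetrahedral geometry.

tetrahedral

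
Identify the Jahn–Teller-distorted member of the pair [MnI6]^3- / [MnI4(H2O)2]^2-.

[MnI6]^3-: Ligand charges: each iodide is −1. With an overall charge of −3 the manganese centre must be in the +3 oxidation state. Group 7 minus oxidation state 3 gives a d⁴ configuration. Iodide is a weak-field ligand for a first-row metal, so the complex is high-spin. The t₂g³e_g¹ (high-spin) configuration has an unevenly filled e_g set; the Jahn–Teller theorem predicts a tetragonal distortion (typically axial elongation) to lift the degeneracy.
[MnI4(H2O)2]^2-: Ligand charges: each iodide is −1; water is neutral. With an overall charge of −2 the manganese centre must be in the +2 oxidation state. Manganese is a group-7 element; Mn(II) is therefore d⁵. Iodide is a weak-field ligand for a first-row metal, so the complex is high-spin. The d⁵ configuration leaves the e_g set evenly filled (or empty) — no strong Jahn–Teller driving force.

[MnI6]^3-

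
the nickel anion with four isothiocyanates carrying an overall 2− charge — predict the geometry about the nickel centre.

tetrahedral

Each isothiocyanate is −1; balancing the −2 overall charge requires Ni(II).
Ni sits in group 10, so the d-electron count is 10 − 2 = 8.
Coordination number: 4.
Isothiocyanate is a weak-field ligand.
With weak-field ligands the CFSE gain from square planar is small, so a 3d d⁸ ion takes the sterically preferred tetrahedral geometry.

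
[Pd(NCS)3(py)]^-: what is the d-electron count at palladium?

d8

Each isothiocyanate is −1; pyridine is neutral; balancing the −1 overall charge requires Pd(II).
Palladium is a group-10 element; Pd(II) is therefore d⁸.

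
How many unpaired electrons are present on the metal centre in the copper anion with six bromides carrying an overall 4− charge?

Each bromide is −1; balancing the −4 overall charge requires Cu(II).
Cu sits in group 11, so the d-electron count is 11 − 2 = 9.
In an octahedral field the d⁹ configuration is t₂g⁶e_g³ (only one arrangement possible), giving 1 unpaired electron.

1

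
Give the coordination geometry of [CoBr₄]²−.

tetrahedral

Each bromide is −1; balancing the −2 overall charge requires Co(II).
Co sits in group 9, so the d-electron count is 9 − 2 = 7.
Coordination number: 4.
Bromide is a weak-field ligand.
For a high-spin 3d d⁷ ion with weak-field ligands the small Δₜ gives little square-planar CFSE advantage, so four ligands adopt the sterically favoured tetrahedral geometry.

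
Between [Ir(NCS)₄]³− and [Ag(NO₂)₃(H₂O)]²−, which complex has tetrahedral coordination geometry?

[Ag(NO₂)₃(H₂O)]²−

For [Ir(NCS)₄]³−: Ligand charges: each isothiocyanate is −1. With an overall charge of −3 the iridium centre must be in the +1 oxidation state. Ir sits in group 9, so the d-electron count is 9 − 1 = 8. A 5d d⁸ ion has a large crystal-field splitting; square planar leaves the high-energy d_{x²−y²} orbital empty and maximises CFSE. → square planar.
For [Ag(NO₂)₃(H₂O)]²−: Each nitro (N-bound nitrite) is −1; water is neutral; balancing the −2 overall charge requires Ag(I). Silver is a group-11 element; Ag(I) is therefore d¹⁰. A d¹⁰ ion has no crystal-field stabilisation preference between square planar and tetrahedral, so four ligands adopt the sterically favoured tetrahedral geometry. → tetrahedral.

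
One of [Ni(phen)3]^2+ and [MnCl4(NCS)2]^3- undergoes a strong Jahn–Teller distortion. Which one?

[Ni(phen)3]^2+: 1,10-phenanthroline is neutral; balancing the +2 overall charge requires Ni(II). Nickel is a group-10 element; Ni(II) is therefore d⁸. The d⁸ configuration leaves the e_g set evenly filled (or empty) — no strong Jahn–Teller driving force.
[MnCl4(NCS)2]^3-: Summing ligand charges against the −3 overall charge gives an oxidation state of +3 for manganese. Mn sits in group 7, so the d-electron count is 7 − 3 = 4. Chloride and isothiocyanate are weak-field ligands for a first-row metal, so the complex is high-spin. The t₂g³e_g¹ (high-spin) configuration has an unevenly filled e_g set; the Jahn–Teller theorem predicts a tetragonal distortion (typically axial elongation) to lift the degeneracy.

[MnCl4(NCS)2]^3-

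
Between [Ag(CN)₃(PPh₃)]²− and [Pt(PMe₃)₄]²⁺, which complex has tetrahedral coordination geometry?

For [Ag(CN)₃(PPh₃)]²−: Ligand charges: each cyanide is −1; triphenylphosphine is neutral. With an overall charge of −2 the silver centre must be in the +1 oxidation state. Ag sits in group 11, so the d-electron count is 11 − 1 = 10. A d¹⁰ ion has no crystal-field stabilisation preference between square planar and tetrahedral, so four ligands adopt the sterically favoured tetrahedral geometry. → tetrahedral.
For [Pt(PMe₃)₄]²⁺: Trimethylphosphine is neutral; balancing the +2 overall charge requires Pt(II). Group 10 minus oxidation state 2 gives a d⁸ configuration. A 5d d⁸ ion has a large crystal-field splitting; square planar leaves the high-energy d_{x²−y²} orbital empty and maximises CFSE. → square planar.

[Ag(CN)₃(PPh₃)]²−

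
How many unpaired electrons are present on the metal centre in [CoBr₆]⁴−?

Each bromide is −1; balancing the −4 overall charge requires Co(II).
Group 9 minus oxidation state 2 gives a d⁷ configuration.
The spin state decides the count: Bromide is a weak-field ligand for a first-row metal, so the complex is high-spin.
An octahedral high-spin d⁷ ion is t₂g⁵e_g², giving 3 unpaired electrons.

3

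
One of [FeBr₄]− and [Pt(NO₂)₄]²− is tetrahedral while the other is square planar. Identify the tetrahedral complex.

For [FeBr₄]−: Ligand charges: each bromide is −1. With an overall charge of −1 the iron centre must be in the +3 oxidation state. Group 8 minus oxidation state 3 gives a d⁵ configuration. A high-spin d⁵ ion has zero CFSE in either geometry, so four ligands adopt the sterically favoured tetrahedral geometry. → tetrahedral.
For [Pt(NO₂)₄]²−: Summing ligand charges against the −2 overall charge gives an oxidation state of +2 for platinum. Group 10 minus oxidation state 2 gives a d⁸ configuration. A 5d d⁸ ion has a large crystal-field splitting; square planar leaves the high-energy d_{x²−y²} orbital empty and maximises CFSE. → square planar.

[FeBr₄]−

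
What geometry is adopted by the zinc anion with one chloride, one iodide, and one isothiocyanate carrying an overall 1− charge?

Ligand charges: each chloride is −1; each iodide is −1; each isothiocyanate is −1. With an overall charge of −1 the zinc centre must be in the +2 oxidation state.
Group 12 minus oxidation state 2 gives a d¹⁰ configuration.
Coordination number: 3.
Three ligands around a d¹⁰ centre minimise repulsion in a trigonal-planar arrangement.

trigonal planar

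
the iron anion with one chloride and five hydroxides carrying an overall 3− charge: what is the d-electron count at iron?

Ligand charges: each chloride is −1; each hydroxide is −1. With an overall charge of −3 the iron centre must be in the +3 oxidation state.
Iron is a group-8 element; Fe(III) is therefore d⁵.

d⁵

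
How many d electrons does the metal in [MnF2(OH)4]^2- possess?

d3

Summing ligand charges against the −2 overall charge gives an oxidation state of +4 for manganese.
Group 7 minus oxidation state 4 gives a d³ configuration.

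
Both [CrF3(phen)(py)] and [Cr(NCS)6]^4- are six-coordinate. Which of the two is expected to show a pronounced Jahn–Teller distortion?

[CrF3(phen)(py)]: Summing ligand charges against the 0 overall charge gives an oxidation state of +3 for chromium. Chromium is a group-6 element; Cr(III) is therefore d³. The d³ configuration leaves the e_g set evenly filled (or empty) — no strong Jahn–Teller driving force.
[Cr(NCS)6]^4-: Ligand charges: each isothiocyanate is −1. With an overall charge of −4 the chromium centre must be in the +2 oxidation state. Chromium is a group-6 element; Cr(II) is therefore d⁴. Isothiocyanate is a weak-field ligand for a first-row metal, so the complex is high-spin. The t₂g³e_g¹ (high-spin) configuration has an unevenly filled e_g set; the Jahn–Teller theorem predicts a tetragonal distortion (typically axial elongation) to lift the degeneracy.

[Cr(NCS)6]^4-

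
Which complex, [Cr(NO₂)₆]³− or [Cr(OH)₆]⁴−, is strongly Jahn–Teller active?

[Cr(NO₂)₆]³−: Summing ligand charges against the −3 overall charge gives an oxidation state of +3 for chromium. Cr sits in group 6, so the d-electron count is 6 − 3 = 3. The d³ configuration leaves the e_g set evenly filled (or empty) — no strong Jahn–Teller driving force.
[Cr(OH)₆]⁴−: Ligand charges: each hydroxide is −1. With an overall charge of −4 the chromium centre must be in the +2 oxidation state. Group 6 minus oxidation state 2 gives a d⁴ configuration. Hydroxide is a weak-field ligand for a first-row metal, so the complex is high-spin. The t₂g³e_g¹ (high-spin) configuration has an unevenly filled e_g set; the Jahn–Teller theorem predicts a tetragonal distortion (typically axial elongation) to lift the degeneracy.

[Cr(OH)₆]⁴−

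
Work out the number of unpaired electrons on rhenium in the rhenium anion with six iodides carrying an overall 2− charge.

3

Summing ligand charges against the −2 overall charge gives an oxidation state of +4 for rhenium.
Group 7 minus oxidation state 4 gives a d³ configuration.
In an octahedral field the d³ configuration is t₂g³e_g⁰ (only one arrangement possible), giving 3 unpaired electrons.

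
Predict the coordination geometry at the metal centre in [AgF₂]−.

Ligand charges: each fluoride is −1. With an overall charge of −1 the silver centre must be in the +1 oxidation state.
Silver is a group-11 element; Ag(I) is therefore d¹⁰.
With 2 monodentate ligands the coordination number is 2.
A d¹⁰ ion with only two ligands adopts a linear arrangement (sp hybridisation; no CFSE preference).

linear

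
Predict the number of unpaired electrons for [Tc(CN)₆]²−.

Ligand charges: each cyanide is −1. With an overall charge of −2 the technetium centre must be in the +4 oxidation state.
Group 7 minus oxidation state 4 gives a d³ configuration.
In an octahedral field the d³ configuration is t₂g³e_g⁰ (only one arrangement possible), giving 3 unpaired electrons.

3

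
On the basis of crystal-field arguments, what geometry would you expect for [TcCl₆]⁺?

octahedral

Summing ligand charges against the +1 overall charge gives an oxidation state of +7 for technetium.
Tc sits in group 7, so the d-electron count is 7 − 7 = 0.
Coordination number: 6.
Six donors around a single metal centre give an octahedral coordination sphere.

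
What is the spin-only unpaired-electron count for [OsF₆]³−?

1 unpaired electron

Each fluoride is −1; balancing the −3 overall charge requires Os(III).
Osmium is a group-8 element; Os(III) is therefore d⁵.
The spin state decides the count: a 5d ion has a large Δₒ and is invariably low-spin.
An octahedral low-spin d⁵ ion is t₂g⁵e_g⁰, giving 1 unpaired electron.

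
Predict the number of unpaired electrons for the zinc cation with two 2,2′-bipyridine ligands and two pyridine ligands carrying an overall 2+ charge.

Summing ligand charges against the +2 overall charge gives an oxidation state of +2 for zinc.
Group 12 minus oxidation state 2 gives a d¹⁰ configuration.
Counting donor atoms: 2×2,2′-bipyridine (bidentate) → 4 donors; 2×pyridine (monodentate) → 2 donors. Coordination number = 6.
In an octahedral field the d¹⁰ configuration is t₂g⁶e_g⁴, giving 0 unpaired electrons.

0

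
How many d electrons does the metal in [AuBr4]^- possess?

d8

Ligand charges: each bromide is −1. With an overall charge of −1 the gold centre must be in the +3 oxidation state.
Group 11 minus oxidation state 3 gives a d⁸ configuration.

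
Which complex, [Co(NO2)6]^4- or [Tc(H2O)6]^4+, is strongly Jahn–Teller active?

[Co(NO2)6]^4-

[Co(NO2)6]^4-: Ligand charges: each nitro (N-bound nitrite) is −1. With an overall charge of −4 the cobalt centre must be in the +2 oxidation state. Co sits in group 9, so the d-electron count is 9 − 2 = 7. Nitro (N-bound nitrite) is a strong-field ligand (high in the spectrochemical series) for a first-row metal, so the complex is low-spin. The t₂g⁶e_g¹ (low-spin) configuration has an unevenly filled e_g set; the Jahn–Teller theorem predicts a tetragonal distortion (typically axial elongation) to lift the degeneracy.
[Tc(H2O)6]^4+: Water is neutral; balancing the +4 overall charge requires Tc(IV). Tc sits in group 7, so the d-electron count is 7 − 4 = 3. The d³ configuration leaves the e_g set evenly filled (or empty) — no strong Jahn–Teller driving force.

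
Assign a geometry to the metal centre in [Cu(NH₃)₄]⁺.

Summing ligand charges against the +1 overall charge gives an oxidation state of +1 for copper.
Copper is a group-11 element; Cu(I) is therefore d¹⁰.
Coordination number: 4.
A d¹⁰ ion has no crystal-field stabilisation preference between square planar and tetrahedral, so four ligands adopt the sterically favoured tetrahedral geometry.

tetrahedral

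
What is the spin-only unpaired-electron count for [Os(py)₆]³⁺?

Summing ligand charges against the +3 overall charge gives an oxidation state of +3 for osmium.
Group 8 minus oxidation state 3 gives a d⁵ configuration.
The spin state decides the count: a 5d ion has a large Δₒ and is invariably low-spin.
An octahedral low-spin d⁵ ion is t₂g⁵e_g⁰, giving 1 unpaired electron.

1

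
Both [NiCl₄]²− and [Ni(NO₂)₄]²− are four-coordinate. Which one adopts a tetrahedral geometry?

[NiCl₄]²−

For [NiCl₄]²−: Summing ligand charges against the −2 overall charge gives an oxidation state of +2 for nickel. Group 10 minus oxidation state 2 gives a d⁸ configuration. Chloride is a weak-field ligand. With weak-field ligands the CFSE gain from square planar is small, so a 3d d⁸ ion takes the sterically preferred tetrahedral geometry. → tetrahedral.
For [Ni(NO₂)₄]²−: Each nitro (N-bound nitrite) is −1; balancing the −2 overall charge requires Ni(II). Group 10 minus oxidation state 2 gives a d⁸ configuration. Nitro (N-bound nitrite) is a strong-field ligand (high in the spectrochemical series). A 3d d⁸ ion with strong-field ligands gains enough CFSE to favour square planar over tetrahedral. → square planar.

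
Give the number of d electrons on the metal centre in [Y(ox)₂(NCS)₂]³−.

Each oxalate is −2; each isothiocyanate is −1; balancing the −3 overall charge requires Y(III).
Yttrium is a group-3 element; Y(III) is therefore d⁰.

d0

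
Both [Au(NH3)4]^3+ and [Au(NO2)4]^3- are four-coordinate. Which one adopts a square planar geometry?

[Au(NH3)4]^3+

For [Au(NH3)4]^3+: Summing ligand charges against the +3 overall charge gives an oxidation state of +3 for gold. Au sits in group 11, so the d-electron count is 11 − 3 = 8. A 5d d⁸ ion has a large crystal-field splitting; square planar leaves the high-energy d_{x²−y²} orbital empty and maximises CFSE. → square planar.
For [Au(NO2)4]^3-: Each nitro (N-bound nitrite) is −1; balancing the −3 overall charge requires Au(I). Gold is a group-11 element; Au(I) is therefore d¹⁰. A d¹⁰ ion has no crystal-field stabilisation preference between square planar and tetrahedral, so four ligands adopt the sterically favoured tetrahedral geometry. → tetrahedral.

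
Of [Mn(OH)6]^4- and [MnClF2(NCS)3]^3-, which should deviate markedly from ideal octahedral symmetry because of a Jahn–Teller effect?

[Mn(OH)6]^4-: Summing ligand charges against the −4 overall charge gives an oxidation state of +2 for manganese. Manganese is a group-7 element; Mn(II) is therefore d⁵. Hydroxide is a weak-field ligand for a first-row metal, so the complex is high-spin. The d⁵ configuration leaves the e_g set evenly filled (or empty) — no strong Jahn–Teller driving force.
[MnClF2(NCS)3]^3-: Ligand charges: each chloride is −1; each fluoride is −1; each isothiocyanate is −1. With an overall charge of −3 the manganese centre must be in the +3 oxidation state. Mn sits in group 7, so the d-electron count is 7 − 3 = 4. Chloride, fluoride, and isothiocyanate are weak-field ligands for a first-row metal, so the complex is high-spin. The t₂g³e_g¹ (high-spin) configuration has an unevenly filled e_g set; the Jahn–Teller theorem predicts a tetragonal distortion (typically axial elongation) to lift the degeneracy.

[MnClF2(NCS)3]^3-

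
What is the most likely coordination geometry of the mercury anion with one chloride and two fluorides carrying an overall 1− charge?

Ligand charges: each chloride is −1; each fluoride is −1. With an overall charge of −1 the mercury centre must be in the +2 oxidation state.
Group 12 minus oxidation state 2 gives a d¹⁰ configuration.
With 3 monodentate ligands the coordination number is 3.
Three ligands around a d¹⁰ centre minimise repulsion in a trigonal-planar arrangement.

trigonal planar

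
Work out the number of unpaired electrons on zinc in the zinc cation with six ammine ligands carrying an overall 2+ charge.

0

Ligand charges: ammonia is neutral. With an overall charge of +2 the zinc centre must be in the +2 oxidation state.
Zn sits in group 12, so the d-electron count is 12 − 2 = 10.
In an octahedral field the d¹⁰ configuration is t₂g⁶e_g⁴, giving 0 unpaired electrons.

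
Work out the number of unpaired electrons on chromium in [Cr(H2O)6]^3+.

3 unpaired electrons

Summing ligand charges against the +3 overall charge gives an oxidation state of +3 for chromium.
Group 6 minus oxidation state 3 gives a d³ configuration.
In an octahedral field the d³ configuration is t₂g³e_g⁰ (only one arrangement possible), giving 3 unpaired electrons.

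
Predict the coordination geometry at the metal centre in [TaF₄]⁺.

tetrahedral

Ligand charges: each fluoride is −1. With an overall charge of +1 the tantalum centre must be in the +5 oxidation state.
Ta sits in group 5, so the d-electron count is 5 − 5 = 0.
With 4 monodentate ligands the coordination number is 4.
A d⁰ ion has no crystal-field stabilisation preference between square planar and tetrahedral, so four ligands adopt the sterically favoured tetrahedral geometry.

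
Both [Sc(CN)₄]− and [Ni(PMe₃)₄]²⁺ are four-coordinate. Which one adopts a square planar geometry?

For [Sc(CN)₄]−: Each cyanide is −1; balancing the −1 overall charge requires Sc(III). Sc sits in group 3, so the d-electron count is 3 − 3 = 0. A d⁰ ion has no crystal-field stabilisation preference between square planar and tetrahedral, so four ligands adopt the sterically favoured tetrahedral geometry. → tetrahedral.
For [Ni(PMe₃)₄]²⁺: Ligand charges: trimethylphosphine is neutral. With an overall charge of +2 the nickel centre must be in the +2 oxidation state. Group 10 minus oxidation state 2 gives a d⁸ configuration. Trimethylphosphine is a strong-field ligand (high in the spectrochemical series). A 3d d⁸ ion with strong-field ligands gains enough CFSE to favour square planar over tetrahedral. → square planar.

[Ni(PMe₃)₄]²⁺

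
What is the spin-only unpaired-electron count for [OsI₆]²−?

Ligand charges: each iodide is −1. With an overall charge of −2 the osmium centre must be in the +4 oxidation state.
Osmium is a group-8 element; Os(IV) is therefore d⁴.
The spin state decides the count: a 5d ion has a large Δₒ and is invariably low-spin.
An octahedral low-spin d⁴ ion is t₂g⁴e_g⁰, giving 2 unpaired electrons.

2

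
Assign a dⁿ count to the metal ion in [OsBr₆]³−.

d5

Summing ligand charges against the −3 overall charge gives an oxidation state of +3 for osmium.
Osmium is a group-8 element; Os(III) is therefore d⁵.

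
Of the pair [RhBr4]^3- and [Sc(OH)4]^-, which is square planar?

[RhBr4]^3-

For [RhBr4]^3-: Ligand charges: each bromide is −1. With an overall charge of −3 the rhodium centre must be in the +1 oxidation state. Rh sits in group 9, so the d-electron count is 9 − 1 = 8. A 4d d⁸ ion has a large crystal-field splitting; square planar leaves the high-energy d_{x²−y²} orbital empty and maximises CFSE. → square planar.
For [Sc(OH)4]^-: Summing ligand charges against the −1 overall charge gives an oxidation state of +3 for scandium. Sc sits in group 3, so the d-electron count is 3 − 3 = 0. A d⁰ ion has no crystal-field stabilisation preference between square planar and tetrahedral, so four ligands adopt the sterically favoured tetrahedral geometry. → tetrahedral.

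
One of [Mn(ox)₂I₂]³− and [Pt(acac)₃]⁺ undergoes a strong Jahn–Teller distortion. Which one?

[Mn(ox)₂I₂]³−

[Mn(ox)₂I₂]³−: Ligand charges: each oxalate is −2; each iodide is −1. With an overall charge of −3 the manganese centre must be in the +3 oxidation state. Mn sits in group 7, so the d-electron count is 7 − 3 = 4. Iodide and oxalate are weak-field ligands for a first-row metal, so the complex is high-spin. The t₂g³e_g¹ (high-spin) configuration has an unevenly filled e_g set; the Jahn–Teller theorem predicts a tetragonal distortion (typically axial elongation) to lift the degeneracy.
[Pt(acac)₃]⁺: Summing ligand charges against the +1 overall charge gives an oxidation state of +4 for platinum. Platinum is a group-10 element; Pt(IV) is therefore d⁶. A 5d ion has a large Δₒ and is invariably low-spin. The d⁶ configuration leaves the e_g set evenly filled (or empty) — no strong Jahn–Teller driving force.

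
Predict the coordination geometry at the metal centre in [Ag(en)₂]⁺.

tetrahedral

Ethylenediamine is neutral; balancing the +1 overall charge requires Ag(I).
Ag sits in group 11, so the d-electron count is 11 − 1 = 10.
Counting donor atoms: 2×ethylenediamine (bidentate) → 4 donors. Coordination number = 4.
A d¹⁰ ion has no crystal-field stabilisation preference between square planar and tetrahedral, so four ligands adopt the sterically favoured tetrahedral geometry.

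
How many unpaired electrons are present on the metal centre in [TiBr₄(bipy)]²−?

Ligand charges: each bromide is −1; 2,2′-bipyridine is neutral. With an overall charge of −2 the titanium centre must be in the +2 oxidation state.
Titanium is a group-4 element; Ti(II) is therefore d².
Counting donor atoms: 4×bromide (monodentate) → 4 donors; 1×2,2′-bipyridine (bidentate) → 2 donors. Coordination number = 6.
In an octahedral field the d² configuration is t₂g²e_g⁰ (only one arrangement possible), giving 2 unpaired electrons.

2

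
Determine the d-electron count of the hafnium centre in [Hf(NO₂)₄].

Each nitro (N-bound nitrite) is −1; balancing the 0 overall charge requires Hf(IV).
Hafnium is a group-4 element; Hf(IV) is therefore d⁰.

d0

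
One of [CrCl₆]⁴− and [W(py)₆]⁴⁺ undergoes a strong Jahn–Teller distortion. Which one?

[CrCl₆]⁴−

[CrCl₆]⁴−: Ligand charges: each chloride is −1. With an overall charge of −4 the chromium centre must be in the +2 oxidation state. Cr sits in group 6, so the d-electron count is 6 − 2 = 4. Chloride is a weak-field ligand for a first-row metal, so the complex is high-spin. The t₂g³e_g¹ (high-spin) configuration has an unevenly filled e_g set; the Jahn–Teller theorem predicts a tetragonal distortion (typically axial elongation) to lift the degeneracy.
[W(py)₆]⁴⁺: Summing ligand charges against the +4 overall charge gives an oxidation state of +4 for tungsten. W sits in group 6, so the d-electron count is 6 − 4 = 2. The d² configuration leaves the e_g set evenly filled (or empty) — no strong Jahn–Teller driving force.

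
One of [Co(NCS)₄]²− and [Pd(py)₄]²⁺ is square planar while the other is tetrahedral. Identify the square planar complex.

For [Co(NCS)₄]²−: Summing ligand charges against the −2 overall charge gives an oxidation state of +2 for cobalt. Co sits in group 9, so the d-electron count is 9 − 2 = 7. For a high-spin 3d d⁷ ion with weak-field ligands the small Δₜ gives little square-planar CFSE advantage, so four ligands adopt the sterically favoured tetrahedral geometry. → tetrahedral.
For [Pd(py)₄]²⁺: Pyridine is neutral; balancing the +2 overall charge requires Pd(II). Group 10 minus oxidation state 2 gives a d⁸ configuration. A 4d d⁸ ion has a large crystal-field splitting; square planar leaves the high-energy d_{x²−y²} orbital empty and maximises CFSE. → square planar.

[Pd(py)₄]²⁺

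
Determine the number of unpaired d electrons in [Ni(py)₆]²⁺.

Summing ligand charges against the +2 overall charge gives an oxidation state of +2 for nickel.
Ni sits in group 10, so the d-electron count is 10 − 2 = 8.
In an octahedral field the d⁸ configuration is t₂g⁶e_g² (only one arrangement possible), giving 2 unpaired electrons.

2 unpaired electrons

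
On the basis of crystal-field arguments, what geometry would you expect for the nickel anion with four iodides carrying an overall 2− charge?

Summing ligand charges against the −2 overall charge gives an oxidation state of +2 for nickel.
Ni sits in group 10, so the d-electron count is 10 − 2 = 8.
With 4 monodentate ligands the coordination number is 4.
Iodide is a weak-field ligand.
With weak-field ligands the CFSE gain from square planar is small, so a 3d d⁸ ion takes the sterically preferred tetrahedral geometry.

tetrahedral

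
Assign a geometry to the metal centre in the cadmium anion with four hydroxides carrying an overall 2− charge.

Each hydroxide is −1; balancing the −2 overall charge requires Cd(II).
Cadmium is a group-12 element; Cd(II) is therefore d¹⁰.
Coordination number: 4.
A d¹⁰ ion has no crystal-field stabilisation preference between square planar and tetrahedral, so four ligands adopt the sterically favoured tetrahedral geometry.

tetrahedral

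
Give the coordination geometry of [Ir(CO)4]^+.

Ligand charges: carbonyl is neutral. With an overall charge of +1 the iridium centre must be in the +1 oxidation state.
Ir sits in group 9, so the d-electron count is 9 − 1 = 8.
Coordination number: 4.
A 5d d⁸ ion has a large crystal-field splitting; square planar leaves the high-energy d_{x²−y²} orbital empty and maximises CFSE.

square planar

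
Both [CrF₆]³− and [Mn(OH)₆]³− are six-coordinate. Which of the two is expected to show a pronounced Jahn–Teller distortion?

[Mn(OH)₆]³−

[CrF₆]³−: Summing ligand charges against the −3 overall charge gives an oxidation state of +3 for chromium. Chromium is a group-6 element; Cr(III) is therefore d³. The d³ configuration leaves the e_g set evenly filled (or empty) — no strong Jahn–Teller driving force.
[Mn(OH)₆]³−: Each hydroxide is −1; balancing the −3 overall charge requires Mn(III). Manganese is a group-7 element; Mn(III) is therefore d⁴. Hydroxide is a weak-field ligand for a first-row metal, so the complex is high-spin. The t₂g³e_g¹ (high-spin) configuration has an unevenly filled e_g set; the Jahn–Teller theorem predicts a tetragonal distortion (typically axial elongation) to lift the degeneracy.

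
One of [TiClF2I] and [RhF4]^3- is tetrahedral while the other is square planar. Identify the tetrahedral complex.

[TiClF2I]

For [TiClF2I]: Ligand charges: each chloride is −1; each fluoride is −1; each iodide is −1. With an overall charge of 0 the titanium centre must be in the +4 oxidation state. Group 4 minus oxidation state 4 gives a d⁰ configuration. A d⁰ ion has no crystal-field stabilisation preference between square planar and tetrahedral, so four ligands adopt the sterically favoured tetrahedral geometry. → tetrahedral.
For [RhF4]^3-: Ligand charges: each fluoride is −1. With an overall charge of −3 the rhodium centre must be in the +1 oxidation state. Rhodium is a group-9 element; Rh(I) is therefore d⁸. A 4d d⁸ ion has a large crystal-field splitting; square planar leaves the high-energy d_{x²−y²} orbital empty and maximises CFSE. → square planar.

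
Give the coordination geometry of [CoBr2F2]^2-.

Ligand charges: each bromide is −1; each fluoride is −1. With an overall charge of −2 the cobalt centre must be in the +2 oxidation state.
Group 9 minus oxidation state 2 gives a d⁷ configuration.
Coordination number: 4.
Bromide and fluoride are weak-field ligands.
For a high-spin 3d d⁷ ion with weak-field ligands the small Δₜ gives little square-planar CFSE advantage, so four ligands adopt the sterically favoured tetrahedral geometry.

tetrahedral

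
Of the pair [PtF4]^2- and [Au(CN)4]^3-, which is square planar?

For [PtF4]^2-: Each fluoride is −1; balancing the −2 overall charge requires Pt(II). Pt sits in group 10, so the d-electron count is 10 − 2 = 8. A 5d d⁸ ion has a large crystal-field splitting; square planar leaves the high-energy d_{x²−y²} orbital empty and maximises CFSE. → square planar.
For [Au(CN)4]^3-: Each cyanide is −1; balancing the −3 overall charge requires Au(I). Group 11 minus oxidation state 1 gives a d¹⁰ configuration. A d¹⁰ ion has no crystal-field stabilisation preference between square planar and tetrahedral, so four ligands adopt the sterically favoured tetrahedral geometry. → tetrahedral.

[PtF4]^2-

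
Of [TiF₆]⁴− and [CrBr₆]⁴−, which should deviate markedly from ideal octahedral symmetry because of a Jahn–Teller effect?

[TiF₆]⁴−: Ligand charges: each fluoride is −1. With an overall charge of −4 the titanium centre must be in the +2 oxidation state. Titanium is a group-4 element; Ti(II) is therefore d². The d² configuration leaves the e_g set evenly filled (or empty) — no strong Jahn–Teller driving force.
[CrBr₆]⁴−: Summing ligand charges against the −4 overall charge gives an oxidation state of +2 for chromium. Cr sits in group 6, so the d-electron count is 6 − 2 = 4. Bromide is a weak-field ligand for a first-row metal, so the complex is high-spin. The t₂g³e_g¹ (high-spin) configuration has an unevenly filled e_g set; the Jahn–Teller theorem predicts a tetragonal distortion (typically axial elongation) to lift the degeneracy.

[CrBr₆]⁴−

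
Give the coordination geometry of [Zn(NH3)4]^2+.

Summing ligand charges against the +2 overall charge gives an oxidation state of +2 for zinc.
Zn sits in group 12, so the d-electron count is 12 − 2 = 10.
With 4 monodentate ligands the coordination number is 4.
A d¹⁰ ion has no crystal-field stabilisation preference between square planar and tetrahedral, so four ligands adopt the sterically favoured tetrahedral geometry.

tetrahedral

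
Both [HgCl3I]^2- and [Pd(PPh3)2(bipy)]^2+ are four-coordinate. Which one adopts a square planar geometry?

For [HgCl3I]^2-: Summing ligand charges against the −2 overall charge gives an oxidation state of +2 for mercury. Group 12 minus oxidation state 2 gives a d¹⁰ configuration. A d¹⁰ ion has no crystal-field stabilisation preference between square planar and tetrahedral, so four ligands adopt the sterically favoured tetrahedral geometry. → tetrahedral.
For [Pd(PPh3)2(bipy)]^2+: Ligand charges: triphenylphosphine is neutral; 2,2′-bipyridine is neutral. With an overall charge of +2 the palladium centre must be in the +2 oxidation state. Palladium is a group-10 element; Pd(II) is therefore d⁸. A 4d d⁸ ion has a large crystal-field splitting; square planar leaves the high-energy d_{x²−y²} orbital empty and maximises CFSE. → square planar.

[Pd(PPh3)2(bipy)]^2+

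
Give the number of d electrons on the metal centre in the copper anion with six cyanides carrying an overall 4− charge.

Each cyanide is −1; balancing the −4 overall charge requires Cu(II).
Copper is a group-11 element; Cu(II) is therefore d⁹.

d9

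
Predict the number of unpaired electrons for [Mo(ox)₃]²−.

Summing ligand charges against the −2 overall charge gives an oxidation state of +4 for molybdenum.
Molybdenum is a group-6 element; Mo(IV) is therefore d².
Counting donor atoms: 3×oxalate (bidentate) → 6 donors. Coordination number = 6.
In an octahedral field the d² configuration is t₂g²e_g⁰ (only one arrangement possible), giving 2 unpaired electrons.

2 unpaired electrons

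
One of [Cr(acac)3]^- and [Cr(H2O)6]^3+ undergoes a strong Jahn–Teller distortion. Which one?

[Cr(acac)3]^-: Ligand charges: each acetylacetonate is −1. With an overall charge of −1 the chromium centre must be in the +2 oxidation state. Group 6 minus oxidation state 2 gives a d⁴ configuration. Acetylacetonate is a weak-field ligand for a first-row metal, so the complex is high-spin. The t₂g³e_g¹ (high-spin) configuration has an unevenly filled e_g set; the Jahn–Teller theorem predicts a tetragonal distortion (typically axial elongation) to lift the degeneracy.
[Cr(H2O)6]^3+: Ligand charges: water is neutral. With an overall charge of +3 the chromium centre must be in the +3 oxidation state. Group 6 minus oxidation state 3 gives a d³ configuration. The d³ configuration leaves the e_g set evenly filled (or empty) — no strong Jahn–Teller driving force.

[Cr(acac)3]^-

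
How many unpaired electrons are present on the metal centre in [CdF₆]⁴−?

0 unpaired electrons

Ligand charges: each fluoride is −1. With an overall charge of −4 the cadmium centre must be in the +2 oxidation state.
Cadmium is a group-12 element; Cd(II) is therefore d¹⁰.
In an octahedral field the d¹⁰ configuration is t₂g⁶e_g⁴, giving 0 unpaired electrons.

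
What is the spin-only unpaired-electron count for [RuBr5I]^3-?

Each bromide is −1; each iodide is −1; balancing the −3 overall charge requires Ru(III).
Ruthenium is a group-8 element; Ru(III) is therefore d⁵.
The spin state decides the count: a 4d ion has a large Δₒ and is invariably low-spin.
An octahedral low-spin d⁵ ion is t₂g⁵e_g⁰, giving 1 unpaired electron.

1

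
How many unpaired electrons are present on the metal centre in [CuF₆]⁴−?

1 unpaired electron

Ligand charges: each fluoride is −1. With an overall charge of −4 the copper centre must be in the +2 oxidation state.
Cu sits in group 11, so the d-electron count is 11 − 2 = 9.
In an octahedral field the d⁹ configuration is t₂g⁶e_g³ (only one arrangement possible), giving 1 unpaired electron.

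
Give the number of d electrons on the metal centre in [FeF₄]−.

d⁵

Each fluoride is −1; balancing the −1 overall charge requires Fe(III).
Iron is a group-8 element; Fe(III) is therefore d⁵.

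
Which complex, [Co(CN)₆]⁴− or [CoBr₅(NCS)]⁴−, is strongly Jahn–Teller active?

[Co(CN)₆]⁴−: Summing ligand charges against the −4 overall charge gives an oxidation state of +2 for cobalt. Co sits in group 9, so the d-electron count is 9 − 2 = 7. Cyanide is a strong-field ligand (high in the spectrochemical series) for a first-row metal, so the complex is low-spin. The t₂g⁶e_g¹ (low-spin) configuration has an unevenly filled e_g set; the Jahn–Teller theorem predicts a tetragonal distortion (typically axial elongation) to lift the degeneracy.
[CoBr₅(NCS)]⁴−: Each bromide is −1; each isothiocyanate is −1; balancing the −4 overall charge requires Co(II). Cobalt is a group-9 element; Co(II) is therefore d⁷. Bromide and isothiocyanate are weak-field ligands for a first-row metal, so the complex is high-spin. The d⁷ configuration leaves the e_g set evenly filled (or empty) — no strong Jahn–Teller driving force.

[Co(CN)₆]⁴−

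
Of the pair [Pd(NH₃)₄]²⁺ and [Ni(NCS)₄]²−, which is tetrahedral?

For [Pd(NH₃)₄]²⁺: Ligand charges: ammonia is neutral. With an overall charge of +2 the palladium centre must be in the +2 oxidation state. Pd sits in group 10, so the d-electron count is 10 − 2 = 8. A 4d d⁸ ion has a large crystal-field splitting; square planar leaves the high-energy d_{x²−y²} orbital empty and maximises CFSE. → square planar.
For [Ni(NCS)₄]²−: Summing ligand charges against the −2 overall charge gives an oxidation state of +2 for nickel. Ni sits in group 10, so the d-electron count is 10 − 2 = 8. Isothiocyanate is a weak-field ligand. With weak-field ligands the CFSE gain from square planar is small, so a 3d d⁸ ion takes the sterically preferred tetrahedral geometry. → tetrahedral.

[Ni(NCS)₄]²−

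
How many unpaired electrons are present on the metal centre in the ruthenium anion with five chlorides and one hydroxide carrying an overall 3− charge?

Each chloride is −1; each hydroxide is −1; balancing the −3 overall charge requires Ru(III).
Group 8 minus oxidation state 3 gives a d⁵ configuration.
The spin state decides the count: a 4d ion has a large Δₒ and is invariably low-spin.
An octahedral low-spin d⁵ ion is t₂g⁵e_g⁰, giving 1 unpaired electron.

1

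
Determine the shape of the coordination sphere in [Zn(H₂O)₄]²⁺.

tetrahedral

Summing ligand charges against the +2 overall charge gives an oxidation state of +2 for zinc.
Group 12 minus oxidation state 2 gives a d¹⁰ configuration.
Coordination number: 4.
A d¹⁰ ion has no crystal-field stabilisation preference between square planar and tetrahedral, so four ligands adopt the sterically favoured tetrahedral geometry.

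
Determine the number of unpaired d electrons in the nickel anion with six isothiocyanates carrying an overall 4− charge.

Each isothiocyanate is −1; balancing the −4 overall charge requires Ni(II).
Ni sits in group 10, so the d-electron count is 10 − 2 = 8.
In an octahedral field the d⁸ configuration is t₂g⁶e_g² (only one arrangement possible), giving 2 unpaired electrons.

2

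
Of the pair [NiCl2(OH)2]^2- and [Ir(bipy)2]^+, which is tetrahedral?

[NiCl2(OH)2]^2-

For [NiCl2(OH)2]^2-: Each chloride is −1; each hydroxide is −1; balancing the −2 overall charge requires Ni(II). Group 10 minus oxidation state 2 gives a d⁸ configuration. Chloride and hydroxide are weak-field ligands. With weak-field ligands the CFSE gain from square planar is small, so a 3d d⁸ ion takes the sterically preferred tetrahedral geometry. → tetrahedral.
For [Ir(bipy)2]^+: Summing ligand charges against the +1 overall charge gives an oxidation state of +1 for iridium. Ir sits in group 9, so the d-electron count is 9 − 1 = 8. A 5d d⁸ ion has a large crystal-field splitting; square planar leaves the high-energy d_{x²−y²} orbital empty and maximises CFSE. → square planar.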